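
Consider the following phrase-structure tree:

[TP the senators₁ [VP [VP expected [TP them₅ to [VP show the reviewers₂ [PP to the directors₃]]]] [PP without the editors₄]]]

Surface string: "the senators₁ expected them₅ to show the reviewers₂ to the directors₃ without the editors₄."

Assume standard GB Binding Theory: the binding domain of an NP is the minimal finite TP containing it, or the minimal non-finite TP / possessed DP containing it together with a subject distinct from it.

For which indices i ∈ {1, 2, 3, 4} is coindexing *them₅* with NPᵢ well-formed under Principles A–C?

*them* is a pronoun, so Principle B applies: it must be free in its binding domain.
Binding domain of *them₅*: the matrix TP, whose subject is the senators₁.
*the senators₁* c-commands the pronoun within its binding domain → coindexation would violate Principle B.
*the reviewers₂*: the pronoun c-commands this R-expression → coindexation would violate Principle C on *the reviewers₂*.
*the directors₃*: the pronoun c-commands this R-expression → coindexation would violate Principle C on *the directors₃*.
*the editors₄* and the pronoun do not c-command one another → neither Principle B nor Principle C is at stake; coindexation permitted.

{4}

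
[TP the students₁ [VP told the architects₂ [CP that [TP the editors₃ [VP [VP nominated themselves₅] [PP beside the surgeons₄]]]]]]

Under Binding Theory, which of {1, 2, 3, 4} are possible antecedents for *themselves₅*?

*themselves* is an anaphor, so Principle A applies: it must be bound in its binding domain.
Binding domain of *themselves₅*: the embedded TP, whose subject is the editors₃.
*the students₁* c-commands the anaphor but is outside its binding domain → cannot satisfy Principle A.
*the architects₂* c-commands the anaphor but is outside its binding domain → cannot satisfy Principle A.
*the editors₃* c-commands the anaphor within its binding domain → licit binder.
*the surgeons₄* does not c-command the anaphor → cannot bind it.

{3}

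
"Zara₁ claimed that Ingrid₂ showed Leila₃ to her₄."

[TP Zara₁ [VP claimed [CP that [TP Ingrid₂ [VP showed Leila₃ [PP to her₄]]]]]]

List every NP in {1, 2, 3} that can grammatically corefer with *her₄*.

{1}

*her* is a pronoun, so Principle B applies: it must be free in its binding domain.
Binding domain of *her₄*: the embedded TP, whose subject is Ingrid₂.
*Zara₁* c-commands the pronoun but from outside its binding domain, and is not c-commanded by it → coindexation permitted.
*Ingrid₂* c-commands the pronoun within its binding domain → coindexation would violate Principle B.
*Leila₃* c-commands the pronoun within its binding domain → coindexation would violate Principle B.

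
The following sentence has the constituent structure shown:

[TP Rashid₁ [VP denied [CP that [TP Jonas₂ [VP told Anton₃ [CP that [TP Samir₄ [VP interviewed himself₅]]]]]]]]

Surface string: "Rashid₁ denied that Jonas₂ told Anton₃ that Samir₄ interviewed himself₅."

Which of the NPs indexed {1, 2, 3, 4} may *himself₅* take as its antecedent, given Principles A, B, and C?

{4}

*himself* is an anaphor, so Principle A applies: it must be bound in its binding domain.
Binding domain of *himself₅*: the embedded TP, whose subject is Samir₄.
*Rashid₁* c-commands the anaphor but is outside its binding domain → cannot satisfy Principle A.
*Jonas₂* c-commands the anaphor but is outside its binding domain → cannot satisfy Principle A.
*Anton₃* c-commands the anaphor but is outside its binding domain → cannot satisfy Principle A.
*Samir₄* c-commands the anaphor within its binding domain → licit binder.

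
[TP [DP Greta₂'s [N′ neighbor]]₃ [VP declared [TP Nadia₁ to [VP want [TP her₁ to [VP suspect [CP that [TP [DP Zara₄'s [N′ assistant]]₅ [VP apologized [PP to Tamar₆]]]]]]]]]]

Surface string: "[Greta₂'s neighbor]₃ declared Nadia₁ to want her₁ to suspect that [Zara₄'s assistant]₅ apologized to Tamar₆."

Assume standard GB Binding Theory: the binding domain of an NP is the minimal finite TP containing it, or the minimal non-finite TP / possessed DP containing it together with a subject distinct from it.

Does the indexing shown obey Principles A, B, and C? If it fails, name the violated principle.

Principle B

The two coindexed NPs are *Nadia₁* and *her₁*.
*her₁* is a pronoun. Its binding domain is the embedded TP, whose subject is Nadia₁.
*Nadia₁* c-commands it within that domain and carries the same index.
The pronoun is locally bound → Principle B violation.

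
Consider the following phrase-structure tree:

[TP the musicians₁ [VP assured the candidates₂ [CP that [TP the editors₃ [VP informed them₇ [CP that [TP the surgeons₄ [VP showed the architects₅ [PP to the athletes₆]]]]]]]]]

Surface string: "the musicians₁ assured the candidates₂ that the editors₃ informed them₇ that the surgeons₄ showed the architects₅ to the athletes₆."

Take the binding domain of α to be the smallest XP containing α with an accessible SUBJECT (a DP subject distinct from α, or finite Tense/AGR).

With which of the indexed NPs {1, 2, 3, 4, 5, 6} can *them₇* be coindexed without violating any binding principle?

{1, 2}

*them* is a pronoun, so Principle B applies: it must be free in its binding domain.
Binding domain of *them₇*: the embedded TP, whose subject is the editors₃.
*the musicians₁* c-commands the pronoun but from outside its binding domain, and is not c-commanded by it → coindexation permitted.
*the candidates₂* c-commands the pronoun but from outside its binding domain, and is not c-commanded by it → coindexation permitted.
*the editors₃* c-commands the pronoun within its binding domain → coindexation would violate Principle B.
*the surgeons₄*: the pronoun c-commands this R-expression → coindexation would violate Principle C on *the surgeons₄*.
*the architects₅*: the pronoun c-commands this R-expression → coindexation would violate Principle C on *the architects₅*.
*the athletes₆*: the pronoun c-commands this R-expression → coindexation would violate Principle C on *the athletes₆*.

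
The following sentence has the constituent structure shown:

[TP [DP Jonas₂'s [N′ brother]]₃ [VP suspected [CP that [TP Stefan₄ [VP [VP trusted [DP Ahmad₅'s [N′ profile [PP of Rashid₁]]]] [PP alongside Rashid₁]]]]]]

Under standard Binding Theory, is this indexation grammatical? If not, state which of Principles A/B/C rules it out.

grammatical

The two coindexed NPs are *Rashid₁* and *Rashid₁*.
*Rashid₁* is an R-expression; no coindexed NP c-commands it, so Principle C holds.
*Rashid₁* is an R-expression; *Rashid₁* does not c-command it, and no other NP shares its index, so Principle C is satisfied.
All principles are respected.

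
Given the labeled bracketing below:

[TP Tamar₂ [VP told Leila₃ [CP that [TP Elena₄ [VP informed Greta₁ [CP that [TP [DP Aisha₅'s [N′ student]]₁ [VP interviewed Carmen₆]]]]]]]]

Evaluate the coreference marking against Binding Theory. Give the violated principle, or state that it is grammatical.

The two coindexed NPs are *[Aisha₅'s student]₁* and *Greta₁*.
*[Aisha₅'s student]₁* is an R-expression. Principle C requires it to be free everywhere.
*Greta₁* c-commands it and carries the same index.
The R-expression is bound → Principle C violation.

Principle C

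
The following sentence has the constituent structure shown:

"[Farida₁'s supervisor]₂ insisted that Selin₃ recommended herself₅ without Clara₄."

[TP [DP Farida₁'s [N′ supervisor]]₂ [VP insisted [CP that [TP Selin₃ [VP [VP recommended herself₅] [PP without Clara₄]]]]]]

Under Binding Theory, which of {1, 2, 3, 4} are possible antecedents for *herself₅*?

{3}

*herself* is an anaphor, so Principle A applies: it must be bound in its binding domain.
Binding domain of *herself₅*: the embedded TP, whose subject is Selin₃.
*Farida₁* does not c-command the anaphor → cannot bind it.
*[Farida₁'s supervisor]₂* c-commands the anaphor but is outside its binding domain → cannot satisfy Principle A.
*Selin₃* c-commands the anaphor within its binding domain → licit binder.
*Clara₄* does not c-command the anaphor → cannot bind it.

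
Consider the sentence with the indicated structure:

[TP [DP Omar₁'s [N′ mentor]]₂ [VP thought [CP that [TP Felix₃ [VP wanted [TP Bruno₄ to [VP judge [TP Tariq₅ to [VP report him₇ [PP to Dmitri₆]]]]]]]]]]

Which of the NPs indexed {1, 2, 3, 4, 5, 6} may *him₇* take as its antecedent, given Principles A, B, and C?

{1, 2, 3, 4}

*him* is a pronoun, so Principle B applies: it must be free in its binding domain.
Binding domain of *him₇*: the embedded TP, whose subject is Tariq₅.
*Omar₁* and the pronoun do not c-command one another → neither Principle B nor Principle C is at stake; coindexation permitted.
*[Omar₁'s mentor]₂* c-commands the pronoun but from outside its binding domain, and is not c-commanded by it → coindexation permitted.
*Felix₃* c-commands the pronoun but from outside its binding domain, and is not c-commanded by it → coindexation permitted.
*Bruno₄* c-commands the pronoun but from outside its binding domain, and is not c-commanded by it → coindexation permitted.
*Tariq₅* c-commands the pronoun within its binding domain → coindexation would violate Principle B.
*Dmitri₆*: the pronoun c-commands this R-expression → coindexation would violate Principle C on *Dmitri₆*.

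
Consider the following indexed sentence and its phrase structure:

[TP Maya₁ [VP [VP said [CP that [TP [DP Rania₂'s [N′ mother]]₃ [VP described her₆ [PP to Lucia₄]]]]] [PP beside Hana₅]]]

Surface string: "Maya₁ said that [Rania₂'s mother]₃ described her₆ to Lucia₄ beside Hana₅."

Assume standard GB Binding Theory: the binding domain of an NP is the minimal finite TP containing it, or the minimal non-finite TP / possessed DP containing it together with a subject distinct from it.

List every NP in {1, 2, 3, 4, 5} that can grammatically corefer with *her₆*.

*her* is a pronoun, so Principle B applies: it must be free in its binding domain.
Binding domain of *her₆*: the embedded TP, whose subject is [Rania₂'s mother]₃.
*Maya₁* c-commands the pronoun but from outside its binding domain, and is not c-commanded by it → coindexation permitted.
*Rania₂* and the pronoun do not c-command one another → neither Principle B nor Principle C is at stake; coindexation permitted.
*[Rania₂'s mother]₃* c-commands the pronoun within its binding domain → coindexation would violate Principle B.
*Lucia₄*: the pronoun c-commands this R-expression → coindexation would violate Principle C on *Lucia₄*.
*Hana₅* and the pronoun do not c-command one another → neither Principle B nor Principle C is at stake; coindexation permitted.

{1, 2, 5}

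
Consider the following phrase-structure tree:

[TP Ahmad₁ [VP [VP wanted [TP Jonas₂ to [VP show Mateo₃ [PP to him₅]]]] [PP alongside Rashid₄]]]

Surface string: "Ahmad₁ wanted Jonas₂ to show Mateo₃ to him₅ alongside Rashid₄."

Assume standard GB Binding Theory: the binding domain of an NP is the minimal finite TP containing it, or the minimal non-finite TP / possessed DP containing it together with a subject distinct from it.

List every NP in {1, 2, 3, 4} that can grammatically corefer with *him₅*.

{1, 4}

*him* is a pronoun, so Principle B applies: it must be free in its binding domain.
Binding domain of *him₅*: the embedded TP, whose subject is Jonas₂.
*Ahmad₁* c-commands the pronoun but from outside its binding domain, and is not c-commanded by it → coindexation permitted.
*Jonas₂* c-commands the pronoun within its binding domain → coindexation would violate Principle B.
*Mateo₃* c-commands the pronoun within its binding domain → coindexation would violate Principle B.
*Rashid₄* and the pronoun do not c-command one another → neither Principle B nor Principle C is at stake; coindexation permitted.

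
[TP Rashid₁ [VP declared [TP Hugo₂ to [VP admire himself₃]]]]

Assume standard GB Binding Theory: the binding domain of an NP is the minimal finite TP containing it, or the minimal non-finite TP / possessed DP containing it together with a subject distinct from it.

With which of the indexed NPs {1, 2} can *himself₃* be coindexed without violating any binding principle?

*himself* is an anaphor, so Principle A applies: it must be bound in its binding domain.
Binding domain of *himself₃*: the embedded TP, whose subject is Hugo₂.
*Rashid₁* c-commands the anaphor but is outside its binding domain → cannot satisfy Principle A.
*Hugo₂* c-commands the anaphor within its binding domain → licit binder.

{2}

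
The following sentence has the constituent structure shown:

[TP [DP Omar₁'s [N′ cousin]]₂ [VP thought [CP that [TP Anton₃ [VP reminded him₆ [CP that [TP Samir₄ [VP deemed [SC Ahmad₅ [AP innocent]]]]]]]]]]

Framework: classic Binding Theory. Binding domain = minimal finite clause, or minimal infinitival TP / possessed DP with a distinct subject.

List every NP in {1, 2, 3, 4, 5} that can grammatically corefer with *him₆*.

{1, 2}

*him* is a pronoun, so Principle B applies: it must be free in its binding domain.
Binding domain of *him₆*: the embedded TP, whose subject is Anton₃.
*Omar₁* and the pronoun do not c-command one another → neither Principle B nor Principle C is at stake; coindexation permitted.
*[Omar₁'s cousin]₂* c-commands the pronoun but from outside its binding domain, and is not c-commanded by it → coindexation permitted.
*Anton₃* c-commands the pronoun within its binding domain → coindexation would violate Principle B.
*Samir₄*: the pronoun c-commands this R-expression → coindexation would violate Principle C on *Samir₄*.
*Ahmad₅*: the pronoun c-commands this R-expression → coindexation would violate Principle C on *Ahmad₅*.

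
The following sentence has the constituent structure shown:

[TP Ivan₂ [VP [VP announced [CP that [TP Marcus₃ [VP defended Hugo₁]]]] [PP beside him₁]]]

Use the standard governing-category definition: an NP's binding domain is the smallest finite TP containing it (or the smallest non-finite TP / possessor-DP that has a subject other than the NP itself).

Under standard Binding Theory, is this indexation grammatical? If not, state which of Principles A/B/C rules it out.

The two coindexed NPs are *Hugo₁* and *him₁*.
*him₁* is a pronoun; its binding domain is the matrix TP, whose subject is Ivan₂. Within that domain it is c-commanded only by *Ivan₂*, which carries a different index — the pronoun is free locally, so Principle B holds.
*Hugo₁* is an R-expression; *him₁* does not c-command it, and no other NP shares its index, so Principle C is satisfied.
All principles are respected.

grammatical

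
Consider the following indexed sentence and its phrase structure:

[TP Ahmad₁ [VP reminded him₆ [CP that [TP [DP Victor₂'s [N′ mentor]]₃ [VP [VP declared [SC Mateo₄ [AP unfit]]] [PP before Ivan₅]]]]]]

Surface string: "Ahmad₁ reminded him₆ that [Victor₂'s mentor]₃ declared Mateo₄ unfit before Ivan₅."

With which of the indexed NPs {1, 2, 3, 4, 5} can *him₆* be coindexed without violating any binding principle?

none

*him* is a pronoun, so Principle B applies: it must be free in its binding domain.
Binding domain of *him₆*: the matrix TP, whose subject is Ahmad₁.
*Ahmad₁* c-commands the pronoun within its binding domain → coindexation would violate Principle B.
*Victor₂*: the pronoun c-commands this R-expression → coindexation would violate Principle C on *Victor₂*.
*[Victor₂'s mentor]₃*: the pronoun c-commands this R-expression → coindexation would violate Principle C on *[Victor₂'s mentor]₃*.
*Mateo₄*: the pronoun c-commands this R-expression → coindexation would violate Principle C on *Mateo₄*.
*Ivan₅*: the pronoun c-commands this R-expression → coindexation would violate Principle C on *Ivan₅*.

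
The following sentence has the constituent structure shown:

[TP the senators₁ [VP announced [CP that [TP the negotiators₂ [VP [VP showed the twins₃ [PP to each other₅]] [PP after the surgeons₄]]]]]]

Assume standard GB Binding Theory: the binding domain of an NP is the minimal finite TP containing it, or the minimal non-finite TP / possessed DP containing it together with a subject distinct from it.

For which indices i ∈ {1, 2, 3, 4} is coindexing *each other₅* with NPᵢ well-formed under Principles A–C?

*each other* is an anaphor, so Principle A applies: it must be bound in its binding domain.
Binding domain of *each other₅*: the embedded TP, whose subject is the negotiators₂.
*the senators₁* c-commands the anaphor but is outside its binding domain → cannot satisfy Principle A.
*the negotiators₂* c-commands the anaphor within its binding domain → licit binder.
*the twins₃* c-commands the anaphor within its binding domain → licit binder.
*the surgeons₄* does not c-command the anaphor → cannot bind it.

{2, 3}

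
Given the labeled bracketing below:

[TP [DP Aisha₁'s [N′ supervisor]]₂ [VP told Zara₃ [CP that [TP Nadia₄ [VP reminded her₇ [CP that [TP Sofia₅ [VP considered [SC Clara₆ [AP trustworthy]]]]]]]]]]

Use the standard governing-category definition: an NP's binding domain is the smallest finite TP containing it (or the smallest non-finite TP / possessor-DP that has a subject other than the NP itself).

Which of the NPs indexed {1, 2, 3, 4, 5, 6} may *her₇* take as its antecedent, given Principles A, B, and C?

*her* is a pronoun, so Principle B applies: it must be free in its binding domain.
Binding domain of *her₇*: the embedded TP, whose subject is Nadia₄.
*Aisha₁* and the pronoun do not c-command one another → neither Principle B nor Principle C is at stake; coindexation permitted.
*[Aisha₁'s supervisor]₂* c-commands the pronoun but from outside its binding domain, and is not c-commanded by it → coindexation permitted.
*Zara₃* c-commands the pronoun but from outside its binding domain, and is not c-commanded by it → coindexation permitted.
*Nadia₄* c-commands the pronoun within its binding domain → coindexation would violate Principle B.
*Sofia₅*: the pronoun c-commands this R-expression → coindexation would violate Principle C on *Sofia₅*.
*Clara₆*: the pronoun c-commands this R-expression → coindexation would violate Principle C on *Clara₆*.

{1, 2, 3}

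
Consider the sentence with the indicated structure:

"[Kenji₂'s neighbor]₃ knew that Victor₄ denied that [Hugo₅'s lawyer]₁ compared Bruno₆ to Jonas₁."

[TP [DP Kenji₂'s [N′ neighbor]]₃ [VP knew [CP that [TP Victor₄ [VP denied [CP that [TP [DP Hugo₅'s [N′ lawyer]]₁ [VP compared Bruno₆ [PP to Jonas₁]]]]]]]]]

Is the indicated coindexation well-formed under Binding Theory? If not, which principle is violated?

The two coindexed NPs are *[Hugo₅'s lawyer]₁* and *Jonas₁*.
*Jonas₁* is an R-expression. Principle C requires it to be free everywhere.
*[Hugo₅'s lawyer]₁* c-commands it and carries the same index.
The R-expression is bound → Principle C violation.

Principle C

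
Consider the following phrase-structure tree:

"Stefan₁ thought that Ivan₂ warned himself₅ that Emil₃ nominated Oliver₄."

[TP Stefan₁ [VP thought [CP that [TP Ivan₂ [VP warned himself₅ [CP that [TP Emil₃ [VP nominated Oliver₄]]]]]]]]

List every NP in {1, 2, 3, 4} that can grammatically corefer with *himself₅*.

*himself* is an anaphor, so Principle A applies: it must be bound in its binding domain.
Binding domain of *himself₅*: the embedded TP, whose subject is Ivan₂.
*Stefan₁* c-commands the anaphor but is outside its binding domain → cannot satisfy Principle A.
*Ivan₂* c-commands the anaphor within its binding domain → licit binder.
*Emil₃* does not c-command the anaphor → cannot bind it.
*Oliver₄* does not c-command the anaphor → cannot bind it.

{2}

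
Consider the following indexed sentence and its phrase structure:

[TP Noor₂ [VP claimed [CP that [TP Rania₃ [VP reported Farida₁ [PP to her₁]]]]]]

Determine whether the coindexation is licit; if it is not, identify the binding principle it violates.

Principle B

The two coindexed NPs are *Farida₁* and *her₁*.
*her₁* is a pronoun. Its binding domain is the embedded TP, whose subject is Rania₃.
*Farida₁* c-commands it within that domain and carries the same index.
The pronoun is locally bound → Principle B violation.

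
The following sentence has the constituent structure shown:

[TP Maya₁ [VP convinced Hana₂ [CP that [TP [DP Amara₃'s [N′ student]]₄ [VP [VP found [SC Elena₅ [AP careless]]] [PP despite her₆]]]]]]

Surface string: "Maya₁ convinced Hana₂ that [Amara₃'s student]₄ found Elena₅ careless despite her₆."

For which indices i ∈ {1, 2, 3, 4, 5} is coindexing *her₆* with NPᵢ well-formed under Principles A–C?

*her* is a pronoun, so Principle B applies: it must be free in its binding domain.
Binding domain of *her₆*: the embedded TP, whose subject is [Amara₃'s student]₄.
*Maya₁* c-commands the pronoun but from outside its binding domain, and is not c-commanded by it → coindexation permitted.
*Hana₂* c-commands the pronoun but from outside its binding domain, and is not c-commanded by it → coindexation permitted.
*Amara₃* and the pronoun do not c-command one another → neither Principle B nor Principle C is at stake; coindexation permitted.
*[Amara₃'s student]₄* c-commands the pronoun within its binding domain → coindexation would violate Principle B.
*Elena₅* and the pronoun do not c-command one another → neither Principle B nor Principle C is at stake; coindexation permitted.

{1, 2, 3, 5}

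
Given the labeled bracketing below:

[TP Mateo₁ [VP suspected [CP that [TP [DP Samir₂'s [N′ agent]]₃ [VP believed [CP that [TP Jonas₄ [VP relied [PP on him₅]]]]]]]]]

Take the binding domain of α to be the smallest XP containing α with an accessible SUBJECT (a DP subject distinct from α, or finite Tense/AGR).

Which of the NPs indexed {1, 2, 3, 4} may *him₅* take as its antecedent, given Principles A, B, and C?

{1, 2, 3}

*him* is a pronoun, so Principle B applies: it must be free in its binding domain.
Binding domain of *him₅*: the embedded TP, whose subject is Jonas₄.
*Mateo₁* c-commands the pronoun but from outside its binding domain, and is not c-commanded by it → coindexation permitted.
*Samir₂* and the pronoun do not c-command one another → neither Principle B nor Principle C is at stake; coindexation permitted.
*[Samir₂'s agent]₃* c-commands the pronoun but from outside its binding domain, and is not c-commanded by it → coindexation permitted.
*Jonas₄* c-commands the pronoun within its binding domain → coindexation would violate Principle B.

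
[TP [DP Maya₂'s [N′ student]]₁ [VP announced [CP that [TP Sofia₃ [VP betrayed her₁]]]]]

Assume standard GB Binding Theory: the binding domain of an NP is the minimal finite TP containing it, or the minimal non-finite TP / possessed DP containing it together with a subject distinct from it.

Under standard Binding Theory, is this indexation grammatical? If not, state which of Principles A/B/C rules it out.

grammatical

The two coindexed NPs are *[Maya₂'s student]₁* and *her₁*.
*her₁* is a pronoun; its binding domain is the embedded TP, whose subject is Sofia₃. Within that domain it is c-commanded only by *Sofia₃*, which carries a different index — the pronoun is free locally, so Principle B holds.
*[Maya₂'s student]₁* is an R-expression; *her₁* does not c-command it, and no other NP shares its index, so Principle C is satisfied.
All principles are respected.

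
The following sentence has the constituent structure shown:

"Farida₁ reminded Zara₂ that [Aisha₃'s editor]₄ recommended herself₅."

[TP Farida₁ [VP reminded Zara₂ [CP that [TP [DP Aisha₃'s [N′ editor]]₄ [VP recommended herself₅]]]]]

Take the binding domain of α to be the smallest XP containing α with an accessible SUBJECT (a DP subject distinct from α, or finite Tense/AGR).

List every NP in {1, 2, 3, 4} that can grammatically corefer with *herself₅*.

{4}

*herself* is an anaphor, so Principle A applies: it must be bound in its binding domain.
Binding domain of *herself₅*: the embedded TP, whose subject is [Aisha₃'s editor]₄.
*Farida₁* c-commands the anaphor but is outside its binding domain → cannot satisfy Principle A.
*Zara₂* c-commands the anaphor but is outside its binding domain → cannot satisfy Principle A.
*Aisha₃* does not c-command the anaphor → cannot bind it.
*[Aisha₃'s editor]₄* c-commands the anaphor within its binding domain → licit binder.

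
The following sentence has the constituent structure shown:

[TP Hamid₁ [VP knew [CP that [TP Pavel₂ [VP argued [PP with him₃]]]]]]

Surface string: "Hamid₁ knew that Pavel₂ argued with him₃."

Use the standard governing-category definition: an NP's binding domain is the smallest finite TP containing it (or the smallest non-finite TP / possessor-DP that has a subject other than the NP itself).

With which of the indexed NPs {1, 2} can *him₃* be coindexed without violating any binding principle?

{1}

*him* is a pronoun, so Principle B applies: it must be free in its binding domain.
Binding domain of *him₃*: the embedded TP, whose subject is Pavel₂.
*Hamid₁* c-commands the pronoun but from outside its binding domain, and is not c-commanded by it → coindexation permitted.
*Pavel₂* c-commands the pronoun within its binding domain → coindexation would violate Principle B.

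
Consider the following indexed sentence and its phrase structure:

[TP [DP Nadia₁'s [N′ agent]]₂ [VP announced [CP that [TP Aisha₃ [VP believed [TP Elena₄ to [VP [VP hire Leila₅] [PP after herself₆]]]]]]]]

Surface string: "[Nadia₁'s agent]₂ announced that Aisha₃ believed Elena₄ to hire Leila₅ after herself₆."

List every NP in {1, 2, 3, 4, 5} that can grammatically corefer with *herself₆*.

{4}

*herself* is an anaphor, so Principle A applies: it must be bound in its binding domain.
Binding domain of *herself₆*: the embedded TP, whose subject is Elena₄.
*Nadia₁* does not c-command the anaphor → cannot bind it.
*[Nadia₁'s agent]₂* c-commands the anaphor but is outside its binding domain → cannot satisfy Principle A.
*Aisha₃* c-commands the anaphor but is outside its binding domain → cannot satisfy Principle A.
*Elena₄* c-commands the anaphor within its binding domain → licit binder.
*Leila₅* does not c-command the anaphor → cannot bind it.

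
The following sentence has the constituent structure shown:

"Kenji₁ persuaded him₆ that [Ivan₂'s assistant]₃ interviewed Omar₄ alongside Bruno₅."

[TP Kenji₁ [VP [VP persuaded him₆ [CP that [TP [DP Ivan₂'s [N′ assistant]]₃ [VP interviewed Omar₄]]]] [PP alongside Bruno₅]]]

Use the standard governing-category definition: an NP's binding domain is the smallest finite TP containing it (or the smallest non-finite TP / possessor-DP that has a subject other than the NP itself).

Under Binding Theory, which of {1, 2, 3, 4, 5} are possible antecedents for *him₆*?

*him* is a pronoun, so Principle B applies: it must be free in its binding domain.
Binding domain of *him₆*: the matrix TP, whose subject is Kenji₁.
*Kenji₁* c-commands the pronoun within its binding domain → coindexation would violate Principle B.
*Ivan₂*: the pronoun c-commands this R-expression → coindexation would violate Principle C on *Ivan₂*.
*[Ivan₂'s assistant]₃*: the pronoun c-commands this R-expression → coindexation would violate Principle C on *[Ivan₂'s assistant]₃*.
*Omar₄*: the pronoun c-commands this R-expression → coindexation would violate Principle C on *Omar₄*.
*Bruno₅* and the pronoun do not c-command one another → neither Principle B nor Principle C is at stake; coindexation permitted.

{5}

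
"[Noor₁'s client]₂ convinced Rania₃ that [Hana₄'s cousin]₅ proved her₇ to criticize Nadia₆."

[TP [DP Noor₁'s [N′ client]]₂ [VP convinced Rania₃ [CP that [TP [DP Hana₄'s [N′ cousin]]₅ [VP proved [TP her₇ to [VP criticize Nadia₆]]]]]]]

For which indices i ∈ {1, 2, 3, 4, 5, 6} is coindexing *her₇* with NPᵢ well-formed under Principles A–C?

*her* is a pronoun, so Principle B applies: it must be free in its binding domain.
Binding domain of *her₇*: the embedded TP, whose subject is [Hana₄'s cousin]₅.
*Noor₁* and the pronoun do not c-command one another → neither Principle B nor Principle C is at stake; coindexation permitted.
*[Noor₁'s client]₂* c-commands the pronoun but from outside its binding domain, and is not c-commanded by it → coindexation permitted.
*Rania₃* c-commands the pronoun but from outside its binding domain, and is not c-commanded by it → coindexation permitted.
*Hana₄* and the pronoun do not c-command one another → neither Principle B nor Principle C is at stake; coindexation permitted.
*[Hana₄'s cousin]₅* c-commands the pronoun within its binding domain → coindexation would violate Principle B.
*Nadia₆*: the pronoun c-commands this R-expression → coindexation would violate Principle C on *Nadia₆*.

{1, 2, 3, 4}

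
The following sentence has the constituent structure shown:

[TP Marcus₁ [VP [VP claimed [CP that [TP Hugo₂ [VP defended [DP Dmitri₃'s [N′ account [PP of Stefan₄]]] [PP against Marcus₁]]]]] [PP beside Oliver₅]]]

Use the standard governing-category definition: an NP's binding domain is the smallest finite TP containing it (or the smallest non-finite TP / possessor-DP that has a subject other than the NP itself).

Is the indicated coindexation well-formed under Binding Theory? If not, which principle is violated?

The two coindexed NPs are *Marcus₁* (the lower occurrence) and *Marcus₁* (the higher occurrence).
*Marcus₁* (the lower occurrence) is an R-expression. Principle C requires it to be free everywhere.
*Marcus₁* (the higher occurrence) c-commands it and carries the same index.
The R-expression is bound → Principle C violation.

Principle C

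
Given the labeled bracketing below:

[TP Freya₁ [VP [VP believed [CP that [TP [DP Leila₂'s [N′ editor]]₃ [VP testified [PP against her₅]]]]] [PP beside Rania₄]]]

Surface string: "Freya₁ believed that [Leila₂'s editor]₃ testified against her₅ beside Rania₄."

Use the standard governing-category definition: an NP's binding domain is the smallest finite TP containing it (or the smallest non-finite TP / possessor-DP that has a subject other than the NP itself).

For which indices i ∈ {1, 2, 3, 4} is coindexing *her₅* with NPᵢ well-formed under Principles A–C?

{1, 2, 4}

*her* is a pronoun, so Principle B applies: it must be free in its binding domain.
Binding domain of *her₅*: the embedded TP, whose subject is [Leila₂'s editor]₃.
*Freya₁* c-commands the pronoun but from outside its binding domain, and is not c-commanded by it → coindexation permitted.
*Leila₂* and the pronoun do not c-command one another → neither Principle B nor Principle C is at stake; coindexation permitted.
*[Leila₂'s editor]₃* c-commands the pronoun within its binding domain → coindexation would violate Principle B.
*Rania₄* and the pronoun do not c-command one another → neither Principle B nor Principle C is at stake; coindexation permitted.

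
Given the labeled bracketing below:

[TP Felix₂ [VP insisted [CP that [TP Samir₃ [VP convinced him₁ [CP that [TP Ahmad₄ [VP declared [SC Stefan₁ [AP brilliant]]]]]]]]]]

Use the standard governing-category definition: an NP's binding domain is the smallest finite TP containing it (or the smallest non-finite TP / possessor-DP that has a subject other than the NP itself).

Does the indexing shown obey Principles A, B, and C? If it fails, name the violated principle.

Principle C

The two coindexed NPs are *him₁* and *Stefan₁*.
*Stefan₁* is an R-expression. Principle C requires it to be free everywhere.
*him₁* c-commands it and carries the same index.
The R-expression is bound → Principle C violation.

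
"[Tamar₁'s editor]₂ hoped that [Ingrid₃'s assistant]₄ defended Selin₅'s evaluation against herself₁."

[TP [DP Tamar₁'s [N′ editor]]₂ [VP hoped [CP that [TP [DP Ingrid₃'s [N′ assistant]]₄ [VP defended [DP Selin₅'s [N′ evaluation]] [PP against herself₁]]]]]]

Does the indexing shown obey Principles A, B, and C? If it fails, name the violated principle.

The two coindexed NPs are *Tamar₁* and *herself₁*.
*herself₁* is an anaphor. Principle A requires it to be bound within its binding domain — the embedded TP, whose subject is [Ingrid₃'s assistant]₄.
Within that domain it is c-commanded by *[Ingrid₃'s assistant]₄*, which does not share its index.
*Tamar₁* does not c-command the anaphor at all.
The anaphor is unbound in its domain → Principle A violation.

Principle A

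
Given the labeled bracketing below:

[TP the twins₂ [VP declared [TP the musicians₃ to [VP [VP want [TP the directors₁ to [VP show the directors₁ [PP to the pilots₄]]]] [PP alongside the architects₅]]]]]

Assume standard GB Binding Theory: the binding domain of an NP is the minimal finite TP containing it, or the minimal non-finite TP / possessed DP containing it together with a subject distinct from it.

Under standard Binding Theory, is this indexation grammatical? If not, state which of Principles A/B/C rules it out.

The two coindexed NPs are *the directors₁* (the lower occurrence) and *the directors₁* (the higher occurrence).
*the directors₁* (the lower occurrence) is an R-expression. Principle C requires it to be free everywhere.
*the directors₁* (the higher occurrence) c-commands it and carries the same index.
The R-expression is bound → Principle C violation.

Principle C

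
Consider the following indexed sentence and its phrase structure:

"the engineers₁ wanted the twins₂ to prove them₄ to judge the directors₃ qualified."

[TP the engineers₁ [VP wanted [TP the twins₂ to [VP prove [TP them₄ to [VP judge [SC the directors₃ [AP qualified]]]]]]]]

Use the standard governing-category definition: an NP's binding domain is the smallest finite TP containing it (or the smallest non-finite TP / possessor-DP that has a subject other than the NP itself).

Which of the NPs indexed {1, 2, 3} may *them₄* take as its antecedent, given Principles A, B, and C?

*them* is a pronoun, so Principle B applies: it must be free in its binding domain.
Binding domain of *them₄*: the embedded TP, whose subject is the twins₂.
*the engineers₁* c-commands the pronoun but from outside its binding domain, and is not c-commanded by it → coindexation permitted.
*the twins₂* c-commands the pronoun within its binding domain → coindexation would violate Principle B.
*the directors₃*: the pronoun c-commands this R-expression → coindexation would violate Principle C on *the directors₃*.

{1}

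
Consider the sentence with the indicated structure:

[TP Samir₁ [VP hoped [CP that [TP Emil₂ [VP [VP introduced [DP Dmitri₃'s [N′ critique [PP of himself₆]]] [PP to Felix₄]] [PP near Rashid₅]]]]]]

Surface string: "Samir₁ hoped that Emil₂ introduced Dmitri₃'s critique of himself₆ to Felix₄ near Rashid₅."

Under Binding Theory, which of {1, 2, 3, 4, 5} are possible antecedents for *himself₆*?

*himself* is an anaphor, so Principle A applies: it must be bound in its binding domain.
Binding domain of *himself₆*: the possessed DP, whose subject is Dmitri₃.
*Samir₁* c-commands the anaphor but is outside its binding domain → cannot satisfy Principle A.
*Emil₂* c-commands the anaphor but is outside its binding domain → cannot satisfy Principle A.
*Dmitri₃* c-commands the anaphor within its binding domain → licit binder.
*Felix₄* does not c-command the anaphor → cannot bind it.
*Rashid₅* does not c-command the anaphor → cannot bind it.

{3}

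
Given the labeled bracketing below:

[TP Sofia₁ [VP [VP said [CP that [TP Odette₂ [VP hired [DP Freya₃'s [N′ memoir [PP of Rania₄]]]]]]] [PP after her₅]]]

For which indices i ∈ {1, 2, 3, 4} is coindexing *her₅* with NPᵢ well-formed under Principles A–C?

{2, 3, 4}

*her* is a pronoun, so Principle B applies: it must be free in its binding domain.
Binding domain of *her₅*: the matrix TP, whose subject is Sofia₁.
*Sofia₁* c-commands the pronoun within its binding domain → coindexation would violate Principle B.
*Odette₂* and the pronoun do not c-command one another → neither Principle B nor Principle C is at stake; coindexation permitted.
*Freya₃* and the pronoun do not c-command one another → neither Principle B nor Principle C is at stake; coindexation permitted.
*Rania₄* and the pronoun do not c-command one another → neither Principle B nor Principle C is at stake; coindexation permitted.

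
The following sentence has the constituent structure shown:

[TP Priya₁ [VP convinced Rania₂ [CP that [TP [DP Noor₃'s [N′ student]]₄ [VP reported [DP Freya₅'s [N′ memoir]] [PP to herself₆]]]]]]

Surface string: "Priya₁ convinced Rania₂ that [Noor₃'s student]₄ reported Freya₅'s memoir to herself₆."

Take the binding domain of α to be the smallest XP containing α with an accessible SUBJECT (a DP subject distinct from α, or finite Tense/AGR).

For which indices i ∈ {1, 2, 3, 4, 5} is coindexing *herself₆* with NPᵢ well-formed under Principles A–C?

{4}

*herself* is an anaphor, so Principle A applies: it must be bound in its binding domain.
Binding domain of *herself₆*: the embedded TP, whose subject is [Noor₃'s student]₄.
*Priya₁* c-commands the anaphor but is outside its binding domain → cannot satisfy Principle A.
*Rania₂* c-commands the anaphor but is outside its binding domain → cannot satisfy Principle A.
*Noor₃* does not c-command the anaphor → cannot bind it.
*[Noor₃'s student]₄* c-commands the anaphor within its binding domain → licit binder.
*Freya₅* does not c-command the anaphor → cannot bind it.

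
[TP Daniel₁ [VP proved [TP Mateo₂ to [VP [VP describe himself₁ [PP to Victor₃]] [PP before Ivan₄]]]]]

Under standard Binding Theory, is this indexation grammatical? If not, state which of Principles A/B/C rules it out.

Principle A

The two coindexed NPs are *Daniel₁* and *himself₁*.
*himself₁* is an anaphor. Principle A requires it to be bound within its binding domain — the embedded TP, whose subject is Mateo₂.
Within that domain it is c-commanded by *Mateo₂*, which does not share its index.
*Daniel₁* does c-command the anaphor, but from outside its binding domain.
The anaphor is unbound in its domain → Principle A violation.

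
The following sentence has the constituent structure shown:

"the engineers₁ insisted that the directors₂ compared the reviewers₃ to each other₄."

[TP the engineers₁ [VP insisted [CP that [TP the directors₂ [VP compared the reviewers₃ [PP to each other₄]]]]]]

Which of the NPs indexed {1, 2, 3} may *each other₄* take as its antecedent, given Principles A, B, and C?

{2, 3}

*each other* is an anaphor, so Principle A applies: it must be bound in its binding domain.
Binding domain of *each other₄*: the embedded TP, whose subject is the directors₂.
*the engineers₁* c-commands the anaphor but is outside its binding domain → cannot satisfy Principle A.
*the directors₂* c-commands the anaphor within its binding domain → licit binder.
*the reviewers₃* c-commands the anaphor within its binding domain → licit binder.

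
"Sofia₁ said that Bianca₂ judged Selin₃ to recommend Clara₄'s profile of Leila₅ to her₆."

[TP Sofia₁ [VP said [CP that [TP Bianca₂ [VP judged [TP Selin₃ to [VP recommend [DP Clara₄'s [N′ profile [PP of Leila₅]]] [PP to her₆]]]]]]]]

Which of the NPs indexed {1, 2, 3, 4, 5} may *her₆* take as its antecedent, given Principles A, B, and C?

{1, 2, 4, 5}

*her* is a pronoun, so Principle B applies: it must be free in its binding domain.
Binding domain of *her₆*: the embedded TP, whose subject is Selin₃.
*Sofia₁* c-commands the pronoun but from outside its binding domain, and is not c-commanded by it → coindexation permitted.
*Bianca₂* c-commands the pronoun but from outside its binding domain, and is not c-commanded by it → coindexation permitted.
*Selin₃* c-commands the pronoun within its binding domain → coindexation would violate Principle B.
*Clara₄* and the pronoun do not c-command one another → neither Principle B nor Principle C is at stake; coindexation permitted.
*Leila₅* and the pronoun do not c-command one another → neither Principle B nor Principle C is at stake; coindexation permitted.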